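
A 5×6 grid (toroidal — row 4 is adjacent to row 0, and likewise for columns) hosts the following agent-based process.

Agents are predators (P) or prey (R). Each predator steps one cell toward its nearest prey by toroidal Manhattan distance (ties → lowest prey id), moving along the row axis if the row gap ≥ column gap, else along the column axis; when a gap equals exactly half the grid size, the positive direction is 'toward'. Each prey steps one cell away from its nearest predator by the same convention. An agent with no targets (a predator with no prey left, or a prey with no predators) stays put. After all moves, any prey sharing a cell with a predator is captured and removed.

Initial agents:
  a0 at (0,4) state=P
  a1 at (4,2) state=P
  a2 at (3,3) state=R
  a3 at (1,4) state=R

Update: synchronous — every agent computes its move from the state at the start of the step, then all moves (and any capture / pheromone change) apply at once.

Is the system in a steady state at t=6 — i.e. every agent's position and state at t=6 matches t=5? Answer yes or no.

t=1: a0@(1,4):P a1@(3,2):P a2@(2,3):R a3@(2,4):R
t=2: a0@(2,4):P a1@(2,2):P a2@(3,3):R a3@(3,4):R
t=3: a0@(3,4):P a1@(3,2):P a2@(4,3):R a3@(4,4):R
t=4: a0@(4,4):P a1@(4,2):P a2@(0,3):R a3@(0,4):R
t=5: a0@(0,4):P a1@(0,2):P a2@(1,3):R a3@(1,4):R
t=6: a0@(1,4):P a1@(1,2):P a2@(2,3):R a3@(2,4):R

no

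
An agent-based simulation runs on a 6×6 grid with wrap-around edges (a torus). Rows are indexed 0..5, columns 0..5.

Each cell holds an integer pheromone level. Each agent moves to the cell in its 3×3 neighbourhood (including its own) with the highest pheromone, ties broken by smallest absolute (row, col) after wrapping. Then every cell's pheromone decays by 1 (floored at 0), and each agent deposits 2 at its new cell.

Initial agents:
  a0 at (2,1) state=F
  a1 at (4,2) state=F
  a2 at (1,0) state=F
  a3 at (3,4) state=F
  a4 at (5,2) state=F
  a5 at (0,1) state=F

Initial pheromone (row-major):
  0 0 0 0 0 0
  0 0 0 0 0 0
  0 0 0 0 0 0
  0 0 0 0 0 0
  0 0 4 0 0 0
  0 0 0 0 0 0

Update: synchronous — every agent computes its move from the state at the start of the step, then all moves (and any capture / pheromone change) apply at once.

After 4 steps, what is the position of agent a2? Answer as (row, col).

t=1: a0@(1,0) a1@(4,2) a2@(0,0) a3@(2,3) a4@(4,2) a5@(0,0) | pheromone: 4 0 0 0 0 0 / 2 0 0 0 0 0 / 0 0 0 2 0 0 / 0 0 0 0 0 0 / 0 0 7 0 0 0 / 0 0 0 0 0 0
t=2: a0@(0,0) a1@(4,2) a2@(0,0) a3@(2,3) a4@(4,2) a5@(0,0) | pheromone: 9 0 0 0 0 0 / 1 0 0 0 0 0 / 0 0 0 3 0 0 / 0 0 0 0 0 0 / 0 0 10 0 0 0 / 0 0 0 0 0 0
t=3: a0@(0,0) a1@(4,2) a2@(0,0) a3@(2,3) a4@(4,2) a5@(0,0) | pheromone: 14 0 0 0 0 0 / 0 0 0 0 0 0 / 0 0 0 4 0 0 / 0 0 0 0 0 0 / 0 0 13 0 0 0 / 0 0 0 0 0 0
t=4: a0@(0,0) a1@(4,2) a2@(0,0) a3@(2,3) a4@(4,2) a5@(0,0) | pheromone: 19 0 0 0 0 0 / 0 0 0 0 0 0 / 0 0 0 5 0 0 / 0 0 0 0 0 0 / 0 0 16 0 0 0 / 0 0 0 0 0 0

(0, 0)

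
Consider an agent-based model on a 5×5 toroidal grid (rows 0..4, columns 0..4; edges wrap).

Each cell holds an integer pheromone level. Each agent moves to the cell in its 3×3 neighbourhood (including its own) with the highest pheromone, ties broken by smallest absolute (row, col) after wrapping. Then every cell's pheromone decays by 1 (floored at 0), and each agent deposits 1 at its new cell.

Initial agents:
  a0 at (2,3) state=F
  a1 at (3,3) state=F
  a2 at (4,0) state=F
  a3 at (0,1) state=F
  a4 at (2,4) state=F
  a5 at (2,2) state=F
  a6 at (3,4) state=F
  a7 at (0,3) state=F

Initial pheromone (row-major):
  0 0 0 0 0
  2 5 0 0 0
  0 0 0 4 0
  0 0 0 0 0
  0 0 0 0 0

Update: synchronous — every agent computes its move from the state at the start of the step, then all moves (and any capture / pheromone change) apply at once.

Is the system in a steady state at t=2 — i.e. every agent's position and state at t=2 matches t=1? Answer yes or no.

no

t=1: a0@(2,3) a1@(2,3) a2@(0,0) a3@(1,1) a4@(2,3) a5@(1,1) a6@(2,3) a7@(0,2) | pheromone: 1 0 1 0 0 / 1 6 0 0 0 / 0 0 0 7 0 / 0 0 0 0 0 / 0 0 0 0 0
t=2: a0@(2,3) a1@(2,3) a2@(1,1) a3@(1,1) a4@(2,3) a5@(1,1) a6@(2,3) a7@(1,1) | pheromone: 0 0 0 0 0 / 0 9 0 0 0 / 0 0 0 10 0 / 0 0 0 0 0 / 0 0 0 0 0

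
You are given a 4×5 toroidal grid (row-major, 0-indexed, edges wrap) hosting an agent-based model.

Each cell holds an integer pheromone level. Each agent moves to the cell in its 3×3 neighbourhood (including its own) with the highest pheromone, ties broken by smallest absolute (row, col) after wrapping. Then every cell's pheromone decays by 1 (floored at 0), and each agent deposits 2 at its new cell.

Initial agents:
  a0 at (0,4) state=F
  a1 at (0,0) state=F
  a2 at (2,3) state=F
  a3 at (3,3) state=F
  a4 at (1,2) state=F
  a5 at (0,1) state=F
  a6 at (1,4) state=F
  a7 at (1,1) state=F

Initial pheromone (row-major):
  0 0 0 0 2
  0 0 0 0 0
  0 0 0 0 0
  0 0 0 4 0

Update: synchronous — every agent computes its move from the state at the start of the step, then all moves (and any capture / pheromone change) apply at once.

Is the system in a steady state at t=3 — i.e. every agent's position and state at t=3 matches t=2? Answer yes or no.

no

t=1: a0@(3,3) a1@(0,4) a2@(3,3) a3@(3,3) a4@(0,1) a5@(0,0) a6@(0,4) a7@(0,0) | pheromone: 4 2 0 0 5 / 0 0 0 0 0 / 0 0 0 0 0 / 0 0 0 9 0
t=2: a0@(3,3) a1@(3,3) a2@(3,3) a3@(3,3) a4@(0,0) a5@(0,4) a6@(3,3) a7@(0,4) | pheromone: 5 1 0 0 8 / 0 0 0 0 0 / 0 0 0 0 0 / 0 0 0 18 0
t=3: a0@(3,3) a1@(3,3) a2@(3,3) a3@(3,3) a4@(0,4) a5@(3,3) a6@(3,3) a7@(3,3) | pheromone: 4 0 0 0 9 / 0 0 0 0 0 / 0 0 0 0 0 / 0 0 0 31 0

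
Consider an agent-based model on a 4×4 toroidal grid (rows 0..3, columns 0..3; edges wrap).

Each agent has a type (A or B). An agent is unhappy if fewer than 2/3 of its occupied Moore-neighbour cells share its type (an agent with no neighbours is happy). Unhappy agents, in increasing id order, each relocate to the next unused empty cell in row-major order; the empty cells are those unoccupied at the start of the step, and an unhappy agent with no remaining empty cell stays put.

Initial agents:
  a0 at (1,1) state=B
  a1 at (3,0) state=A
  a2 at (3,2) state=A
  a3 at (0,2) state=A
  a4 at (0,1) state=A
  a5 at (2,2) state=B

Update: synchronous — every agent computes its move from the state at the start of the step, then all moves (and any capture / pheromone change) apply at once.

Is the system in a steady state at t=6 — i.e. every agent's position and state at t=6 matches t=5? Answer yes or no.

t=1: a0@(0,0):B a1@(3,0):A a2@(3,2):A a3@(0,2):A a4@(0,1):A a5@(0,3):B
t=2: a0@(1,0):B a1@(1,1):A a2@(3,2):A a3@(0,2):A a4@(0,1):A a5@(1,2):B
t=3: a0@(0,0):B a1@(0,3):A a2@(3,2):A a3@(0,2):A a4@(1,3):A a5@(2,0):B
t=4: a0@(0,1):B a1@(0,3):A a2@(3,2):A a3@(0,2):A a4@(1,0):A a5@(1,1):B
t=5: a0@(0,0):B a1@(0,3):A a2@(3,2):A a3@(1,2):A a4@(1,3):A a5@(2,0):B
t=6: a0@(0,1):B a1@(0,3):A a2@(3,2):A a3@(1,2):A a4@(0,2):A a5@(1,0):B

no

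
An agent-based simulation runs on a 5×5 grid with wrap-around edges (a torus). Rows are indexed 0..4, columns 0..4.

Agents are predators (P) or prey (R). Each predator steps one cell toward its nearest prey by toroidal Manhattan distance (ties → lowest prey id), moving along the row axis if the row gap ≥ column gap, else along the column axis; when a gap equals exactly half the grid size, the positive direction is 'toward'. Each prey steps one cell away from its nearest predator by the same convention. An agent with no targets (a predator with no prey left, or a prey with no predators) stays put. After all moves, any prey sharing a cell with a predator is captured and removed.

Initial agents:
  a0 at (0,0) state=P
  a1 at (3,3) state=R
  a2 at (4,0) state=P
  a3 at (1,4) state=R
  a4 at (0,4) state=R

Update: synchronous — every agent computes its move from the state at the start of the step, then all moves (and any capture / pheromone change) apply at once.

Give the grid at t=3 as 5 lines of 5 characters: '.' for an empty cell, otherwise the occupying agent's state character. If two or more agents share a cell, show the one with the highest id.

t=1: a0@(0,4):P a1@(3,2):R a2@(0,0):P a3@(2,4):R a4@(0,3):R
t=2: a0@(0,3):P a1@(2,2):R a2@(0,4):P a3@(3,4):R a4@(0,2):R
t=3: a0@(0,2):P a1@(3,2):R a2@(4,4):P a3@(2,4):R a4@(0,1):R

.RP..
.....
....R
..R..
....P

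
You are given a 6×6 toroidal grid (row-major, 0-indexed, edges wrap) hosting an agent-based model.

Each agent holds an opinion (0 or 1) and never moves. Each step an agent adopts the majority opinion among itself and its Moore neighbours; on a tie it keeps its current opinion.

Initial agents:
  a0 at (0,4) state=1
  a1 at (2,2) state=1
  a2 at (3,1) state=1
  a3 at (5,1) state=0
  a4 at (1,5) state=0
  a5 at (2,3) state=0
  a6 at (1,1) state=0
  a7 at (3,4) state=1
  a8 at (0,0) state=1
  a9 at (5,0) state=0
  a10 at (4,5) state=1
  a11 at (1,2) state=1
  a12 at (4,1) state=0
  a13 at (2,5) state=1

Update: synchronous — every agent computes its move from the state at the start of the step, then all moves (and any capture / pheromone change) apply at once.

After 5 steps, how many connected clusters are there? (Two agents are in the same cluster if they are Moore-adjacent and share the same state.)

t=1: a0@(0,4):1 a1@(2,2):1 a2@(3,1):1 a3@(5,1):0 a4@(1,5):1 a5@(2,3):1 a6@(1,1):1 a7@(3,4):1 a8@(0,0):0 a9@(5,0):0 a10@(4,5):1 a11@(1,2):1 a12@(4,1):0 a13@(2,5):1
t=2: (unchanged — steady state)

2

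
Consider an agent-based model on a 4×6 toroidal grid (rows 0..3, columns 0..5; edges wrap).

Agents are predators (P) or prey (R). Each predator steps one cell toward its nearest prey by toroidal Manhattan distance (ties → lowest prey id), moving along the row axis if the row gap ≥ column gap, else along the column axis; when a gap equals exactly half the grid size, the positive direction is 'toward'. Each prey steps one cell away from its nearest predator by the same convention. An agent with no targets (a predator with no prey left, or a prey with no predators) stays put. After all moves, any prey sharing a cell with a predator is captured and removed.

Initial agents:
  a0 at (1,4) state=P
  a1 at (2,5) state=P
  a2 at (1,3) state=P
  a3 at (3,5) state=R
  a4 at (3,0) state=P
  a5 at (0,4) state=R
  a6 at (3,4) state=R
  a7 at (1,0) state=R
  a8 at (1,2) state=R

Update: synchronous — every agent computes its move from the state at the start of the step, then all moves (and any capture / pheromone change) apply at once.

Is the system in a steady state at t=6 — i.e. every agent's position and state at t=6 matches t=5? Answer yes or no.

no

t=1: a0@(0,4):P a1@(3,5):P a2@(1,2):P a3@(0,5):R a4@(3,5):P a5@(3,4):R a6@(2,4):R a7@(1,1):R a8@(1,1):R
t=2: a0@(0,5):P a1@(0,5):P a2@(1,1):P a3@(0,0):R a4@(0,5):P a5@(2,4):R a6@(1,4):R a7@(1,0):R a8@(1,0):R
t=3: a0@(0,0):P a1@(0,0):P a2@(1,0):P a3@(0,1):R a4@(0,0):P a5@(1,4):R a6@(2,4):R a7@(1,5):R a8@(1,5):R
t=4: a0@(0,1):P a1@(0,1):P a2@(1,5):P a3@(0,2):R a4@(0,1):P a5@(1,3):R a6@(2,3):R a7@(1,4):R a8@(1,4):R
t=5: a0@(0,2):P a1@(0,2):P a2@(1,4):P a3@(0,3):R a4@(0,2):P a5@(1,2):R a6@(2,2):R a7@(1,3):R a8@(1,3):R
t=6: a0@(0,3):P a1@(0,3):P a2@(1,3):P a3@(0,4):R a4@(0,3):P a5@(2,2):R a6@(1,2):R a7@(1,2):R a8@(1,2):R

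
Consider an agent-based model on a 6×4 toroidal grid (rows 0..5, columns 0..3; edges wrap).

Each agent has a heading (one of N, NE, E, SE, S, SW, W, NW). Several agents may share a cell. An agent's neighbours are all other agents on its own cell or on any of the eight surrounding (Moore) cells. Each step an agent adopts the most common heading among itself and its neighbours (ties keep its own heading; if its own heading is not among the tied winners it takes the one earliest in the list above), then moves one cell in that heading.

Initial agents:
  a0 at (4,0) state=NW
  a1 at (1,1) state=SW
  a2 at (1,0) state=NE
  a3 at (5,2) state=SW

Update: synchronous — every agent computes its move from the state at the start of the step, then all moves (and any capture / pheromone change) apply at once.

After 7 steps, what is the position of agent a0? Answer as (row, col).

t=1: a0@(3,3):NW a1@(2,0):SW a2@(0,1):NE a3@(0,1):SW
t=2: a0@(2,2):NW a1@(3,3):SW a2@(5,2):NE a3@(1,0):SW
t=3: a0@(1,1):NW a1@(4,2):SW a2@(4,3):NE a3@(2,3):SW
t=4: a0@(0,0):NW a1@(5,1):SW a2@(3,0):NE a3@(3,2):SW
t=5: a0@(5,3):NW a1@(0,0):SW a2@(2,1):NE a3@(4,1):SW
t=6: a0@(4,2):NW a1@(1,3):SW a2@(1,2):NE a3@(5,0):SW
t=7: a0@(3,1):NW a1@(2,2):SW a2@(0,3):NE a3@(0,3):SW

(3, 1)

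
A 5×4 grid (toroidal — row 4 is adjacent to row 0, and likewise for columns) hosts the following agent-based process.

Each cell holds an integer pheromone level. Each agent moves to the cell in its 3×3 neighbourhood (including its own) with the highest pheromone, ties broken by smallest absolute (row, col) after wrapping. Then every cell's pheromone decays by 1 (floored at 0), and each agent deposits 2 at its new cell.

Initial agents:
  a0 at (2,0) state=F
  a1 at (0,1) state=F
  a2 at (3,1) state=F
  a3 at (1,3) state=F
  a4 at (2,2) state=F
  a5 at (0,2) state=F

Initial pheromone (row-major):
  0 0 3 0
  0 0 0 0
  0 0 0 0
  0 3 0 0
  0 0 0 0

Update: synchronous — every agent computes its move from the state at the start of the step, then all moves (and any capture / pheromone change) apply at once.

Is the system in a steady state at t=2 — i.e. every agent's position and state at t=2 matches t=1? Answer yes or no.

t=1: a0@(3,1) a1@(0,2) a2@(3,1) a3@(0,2) a4@(3,1) a5@(0,2) | pheromone: 0 0 8 0 / 0 0 0 0 / 0 0 0 0 / 0 8 0 0 / 0 0 0 0
t=2: a0@(3,1) a1@(0,2) a2@(3,1) a3@(0,2) a4@(3,1) a5@(0,2) | pheromone: 0 0 13 0 / 0 0 0 0 / 0 0 0 0 / 0 13 0 0 / 0 0 0 0

yes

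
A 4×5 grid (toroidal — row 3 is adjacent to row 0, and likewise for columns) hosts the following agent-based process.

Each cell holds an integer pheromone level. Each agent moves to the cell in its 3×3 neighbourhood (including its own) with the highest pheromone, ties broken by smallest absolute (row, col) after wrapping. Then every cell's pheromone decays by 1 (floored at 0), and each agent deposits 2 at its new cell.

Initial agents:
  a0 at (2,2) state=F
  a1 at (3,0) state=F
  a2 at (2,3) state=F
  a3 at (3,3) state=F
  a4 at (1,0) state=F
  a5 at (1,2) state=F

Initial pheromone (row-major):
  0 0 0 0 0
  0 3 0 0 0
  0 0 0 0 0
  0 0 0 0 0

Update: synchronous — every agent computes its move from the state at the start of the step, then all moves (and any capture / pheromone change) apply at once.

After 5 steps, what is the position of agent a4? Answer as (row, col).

t=1: a0@(1,1) a1@(0,0) a2@(1,2) a3@(0,2) a4@(1,1) a5@(1,1) | pheromone: 2 0 2 0 0 / 0 8 2 0 0 / 0 0 0 0 0 / 0 0 0 0 0
t=2: a0@(1,1) a1@(1,1) a2@(1,1) a3@(1,1) a4@(1,1) a5@(1,1) | pheromone: 1 0 1 0 0 / 0 19 1 0 0 / 0 0 0 0 0 / 0 0 0 0 0
t=3: a0@(1,1) a1@(1,1) a2@(1,1) a3@(1,1) a4@(1,1) a5@(1,1) | pheromone: 0 0 0 0 0 / 0 30 0 0 0 / 0 0 0 0 0 / 0 0 0 0 0
t=4: a0@(1,1) a1@(1,1) a2@(1,1) a3@(1,1) a4@(1,1) a5@(1,1) | pheromone: 0 0 0 0 0 / 0 41 0 0 0 / 0 0 0 0 0 / 0 0 0 0 0
t=5: a0@(1,1) a1@(1,1) a2@(1,1) a3@(1,1) a4@(1,1) a5@(1,1) | pheromone: 0 0 0 0 0 / 0 52 0 0 0 / 0 0 0 0 0 / 0 0 0 0 0

(1, 1)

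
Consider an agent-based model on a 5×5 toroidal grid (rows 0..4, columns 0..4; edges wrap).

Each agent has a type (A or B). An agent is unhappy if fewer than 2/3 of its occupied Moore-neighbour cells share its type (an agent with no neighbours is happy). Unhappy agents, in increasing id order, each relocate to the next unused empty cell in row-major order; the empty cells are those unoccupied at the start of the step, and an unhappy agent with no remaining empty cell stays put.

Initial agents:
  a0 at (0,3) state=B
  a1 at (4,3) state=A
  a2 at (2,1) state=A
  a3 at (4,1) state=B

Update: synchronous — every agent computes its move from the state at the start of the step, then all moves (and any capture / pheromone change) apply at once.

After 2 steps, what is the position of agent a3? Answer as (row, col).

t=1: a0@(0,0):B a1@(0,1):A a2@(2,1):A a3@(4,1):B
t=2: a0@(0,2):B a1@(0,3):A a2@(2,1):A a3@(0,4):B

(0, 4)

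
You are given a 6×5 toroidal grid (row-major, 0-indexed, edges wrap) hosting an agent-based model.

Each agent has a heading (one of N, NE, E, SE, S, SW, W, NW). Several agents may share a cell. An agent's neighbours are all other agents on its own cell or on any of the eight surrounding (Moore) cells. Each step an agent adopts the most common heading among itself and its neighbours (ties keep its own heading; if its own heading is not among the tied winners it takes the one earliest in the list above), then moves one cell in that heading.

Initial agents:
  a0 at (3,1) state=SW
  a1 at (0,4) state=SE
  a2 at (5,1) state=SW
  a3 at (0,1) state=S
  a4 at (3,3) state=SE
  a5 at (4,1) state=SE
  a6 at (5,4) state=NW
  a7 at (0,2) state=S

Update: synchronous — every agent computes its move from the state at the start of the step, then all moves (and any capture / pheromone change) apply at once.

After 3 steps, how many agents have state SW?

t=1: a0@(4,0):SW a1@(1,0):SE a2@(0,1):S a3@(1,1):S a4@(4,4):SE a5@(5,0):SW a6@(4,3):NW a7@(1,2):S
t=2: a0@(5,4):SW a1@(2,0):S a2@(1,1):S a3@(2,1):S a4@(5,3):SW a5@(0,4):SW a6@(3,2):NW a7@(2,2):S
t=3: a0@(0,3):SW a1@(3,0):S a2@(2,1):S a3@(3,1):S a4@(0,2):SW a5@(1,3):SW a6@(4,2):S a7@(3,2):S

3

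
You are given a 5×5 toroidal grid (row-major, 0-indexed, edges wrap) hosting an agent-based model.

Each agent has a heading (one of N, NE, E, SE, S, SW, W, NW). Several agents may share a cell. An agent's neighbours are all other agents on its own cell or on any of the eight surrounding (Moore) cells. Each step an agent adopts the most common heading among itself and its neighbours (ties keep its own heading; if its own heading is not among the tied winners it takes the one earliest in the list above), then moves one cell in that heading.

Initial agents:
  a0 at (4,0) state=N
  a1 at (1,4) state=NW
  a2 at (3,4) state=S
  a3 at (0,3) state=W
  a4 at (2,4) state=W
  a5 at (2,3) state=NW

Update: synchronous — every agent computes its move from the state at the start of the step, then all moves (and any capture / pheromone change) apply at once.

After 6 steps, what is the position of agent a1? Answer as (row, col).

t=1: a0@(3,0):N a1@(0,3):NW a2@(4,4):S a3@(0,2):W a4@(1,3):NW a5@(1,2):NW
t=2: a0@(2,0):N a1@(4,2):NW a2@(0,4):S a3@(4,1):NW a4@(0,2):NW a5@(0,1):NW
t=3: a0@(1,0):N a1@(3,1):NW a2@(1,4):S a3@(3,0):NW a4@(4,1):NW a5@(4,0):NW
t=4: a0@(0,0):N a1@(2,0):NW a2@(2,4):S a3@(2,4):NW a4@(3,0):NW a5@(3,4):NW
t=5: a0@(4,0):N a1@(1,4):NW a2@(1,3):NW a3@(1,3):NW a4@(2,4):NW a5@(2,3):NW
t=6: a0@(3,0):N a1@(0,3):NW a2@(0,2):NW a3@(0,2):NW a4@(1,3):NW a5@(1,2):NW

(0, 3)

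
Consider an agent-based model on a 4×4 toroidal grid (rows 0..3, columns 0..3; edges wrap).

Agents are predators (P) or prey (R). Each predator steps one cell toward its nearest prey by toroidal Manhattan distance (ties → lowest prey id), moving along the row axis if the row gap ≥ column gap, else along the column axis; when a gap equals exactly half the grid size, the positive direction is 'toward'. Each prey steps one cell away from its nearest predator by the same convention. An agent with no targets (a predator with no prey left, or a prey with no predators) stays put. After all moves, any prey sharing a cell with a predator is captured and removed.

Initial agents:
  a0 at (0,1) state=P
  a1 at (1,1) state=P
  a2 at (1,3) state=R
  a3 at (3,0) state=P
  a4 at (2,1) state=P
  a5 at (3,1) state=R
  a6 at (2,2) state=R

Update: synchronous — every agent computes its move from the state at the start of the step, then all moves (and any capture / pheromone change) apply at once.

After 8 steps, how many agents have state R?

t=1: a0@(3,1):P a1@(1,2):P a3@(3,1):P a4@(3,1):P a5@(2,1):R a6@(2,3):R
t=2: a0@(2,1):P a1@(2,2):P a3@(2,1):P a4@(2,1):P a5@(1,1):R a6@(3,3):R
t=3: a0@(1,1):P a1@(1,2):P a3@(1,1):P a4@(1,1):P a5@(0,1):R a6@(0,3):R
t=4: a0@(0,1):P a1@(0,2):P a3@(0,1):P a4@(0,1):P a5@(3,1):R a6@(3,3):R
t=5: a0@(3,1):P a1@(3,2):P a3@(3,1):P a4@(3,1):P a5@(2,1):R a6@(2,3):R
t=6: a0@(2,1):P a1@(2,2):P a3@(2,1):P a4@(2,1):P a5@(1,1):R a6@(1,3):R
t=7: a0@(1,1):P a1@(1,2):P a3@(1,1):P a4@(1,1):P a5@(0,1):R a6@(0,3):R
t=8: a0@(0,1):P a1@(0,2):P a3@(0,1):P a4@(0,1):P a5@(3,1):R a6@(3,3):R

2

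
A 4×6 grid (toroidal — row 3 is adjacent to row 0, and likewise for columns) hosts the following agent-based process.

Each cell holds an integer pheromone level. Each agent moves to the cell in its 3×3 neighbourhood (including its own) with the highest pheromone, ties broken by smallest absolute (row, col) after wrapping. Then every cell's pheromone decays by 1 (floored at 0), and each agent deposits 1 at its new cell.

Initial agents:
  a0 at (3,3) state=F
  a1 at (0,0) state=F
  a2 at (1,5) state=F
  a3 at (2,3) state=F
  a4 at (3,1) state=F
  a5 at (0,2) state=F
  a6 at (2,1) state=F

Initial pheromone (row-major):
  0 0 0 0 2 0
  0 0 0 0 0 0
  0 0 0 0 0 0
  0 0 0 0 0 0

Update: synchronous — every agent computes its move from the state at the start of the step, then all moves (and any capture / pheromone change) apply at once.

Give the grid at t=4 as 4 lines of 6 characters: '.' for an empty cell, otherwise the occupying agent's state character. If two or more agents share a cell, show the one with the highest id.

t=1: a0@(0,4) a1@(0,0) a2@(0,4) a3@(1,2) a4@(0,0) a5@(0,1) a6@(1,0) | pheromone: 2 1 0 0 3 0 / 1 0 1 0 0 0 / 0 0 0 0 0 0 / 0 0 0 0 0 0
t=2: a0@(0,4) a1@(0,0) a2@(0,4) a3@(0,1) a4@(0,0) a5@(0,0) a6@(0,0) | pheromone: 5 1 0 0 4 0 / 0 0 0 0 0 0 / 0 0 0 0 0 0 / 0 0 0 0 0 0
t=3: a0@(0,4) a1@(0,0) a2@(0,4) a3@(0,0) a4@(0,0) a5@(0,0) a6@(0,0) | pheromone: 9 0 0 0 5 0 / 0 0 0 0 0 0 / 0 0 0 0 0 0 / 0 0 0 0 0 0
t=4: a0@(0,4) a1@(0,0) a2@(0,4) a3@(0,0) a4@(0,0) a5@(0,0) a6@(0,0) | pheromone: 13 0 0 0 6 0 / 0 0 0 0 0 0 / 0 0 0 0 0 0 / 0 0 0 0 0 0

F...F.
......
......
......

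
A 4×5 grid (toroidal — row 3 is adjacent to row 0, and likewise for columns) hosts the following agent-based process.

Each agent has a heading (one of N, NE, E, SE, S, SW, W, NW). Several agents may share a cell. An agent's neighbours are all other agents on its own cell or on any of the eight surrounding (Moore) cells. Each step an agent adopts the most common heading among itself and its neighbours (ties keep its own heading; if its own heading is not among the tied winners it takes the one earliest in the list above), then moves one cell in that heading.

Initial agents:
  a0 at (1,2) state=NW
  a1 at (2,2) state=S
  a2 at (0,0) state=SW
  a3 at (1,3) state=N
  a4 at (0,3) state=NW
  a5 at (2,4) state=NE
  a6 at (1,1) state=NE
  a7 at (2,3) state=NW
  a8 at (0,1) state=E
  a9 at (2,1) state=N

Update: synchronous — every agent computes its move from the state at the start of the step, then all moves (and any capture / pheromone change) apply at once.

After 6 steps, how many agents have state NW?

9

t=1: a0@(0,1):NW a1@(1,2):N a2@(1,4):SW a3@(0,2):NW a4@(3,2):NW a5@(1,0):NE a6@(0,2):NE a7@(1,2):NW a8@(0,2):E a9@(1,1):N
t=2: a0@(3,0):NW a1@(0,1):NW a2@(2,3):SW a3@(3,1):NW a4@(2,1):NW a5@(0,1):NE a6@(3,1):NW a7@(0,1):NW a8@(3,1):NW a9@(0,0):NW
t=3: a0@(2,4):NW a1@(3,0):NW a2@(3,2):SW a3@(2,0):NW a4@(1,0):NW a5@(3,0):NW a6@(2,0):NW a7@(3,0):NW a8@(2,0):NW a9@(3,4):NW
t=4: a0@(1,3):NW a1@(2,4):NW a2@(0,1):SW a3@(1,4):NW a4@(0,4):NW a5@(2,4):NW a6@(1,4):NW a7@(2,4):NW a8@(1,4):NW a9@(2,3):NW
t=5: a0@(0,2):NW a1@(1,3):NW a2@(1,0):SW a3@(0,3):NW a4@(3,3):NW a5@(1,3):NW a6@(0,3):NW a7@(1,3):NW a8@(0,3):NW a9@(1,2):NW
t=6: a0@(3,1):NW a1@(0,2):NW a2@(2,4):SW a3@(3,2):NW a4@(2,2):NW a5@(0,2):NW a6@(3,2):NW a7@(0,2):NW a8@(3,2):NW a9@(0,1):NW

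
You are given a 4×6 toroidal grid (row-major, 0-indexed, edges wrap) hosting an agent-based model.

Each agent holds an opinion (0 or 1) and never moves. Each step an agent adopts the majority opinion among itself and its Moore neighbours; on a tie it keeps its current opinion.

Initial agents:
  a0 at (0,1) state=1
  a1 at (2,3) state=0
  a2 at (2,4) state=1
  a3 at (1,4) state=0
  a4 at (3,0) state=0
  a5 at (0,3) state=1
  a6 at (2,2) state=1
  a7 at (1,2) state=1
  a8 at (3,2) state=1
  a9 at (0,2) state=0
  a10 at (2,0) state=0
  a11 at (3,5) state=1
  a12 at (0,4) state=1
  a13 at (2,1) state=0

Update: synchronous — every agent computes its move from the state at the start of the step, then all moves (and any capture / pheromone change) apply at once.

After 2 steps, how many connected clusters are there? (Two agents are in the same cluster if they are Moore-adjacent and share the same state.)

2

t=1: a0@(0,1):1 a1@(2,3):1 a2@(2,4):1 a3@(1,4):1 a4@(3,0):0 a5@(0,3):1 a6@(2,2):1 a7@(1,2):1 a8@(3,2):1 a9@(0,2):1 a10@(2,0):0 a11@(3,5):1 a12@(0,4):1 a13@(2,1):0
t=2: (unchanged — steady state)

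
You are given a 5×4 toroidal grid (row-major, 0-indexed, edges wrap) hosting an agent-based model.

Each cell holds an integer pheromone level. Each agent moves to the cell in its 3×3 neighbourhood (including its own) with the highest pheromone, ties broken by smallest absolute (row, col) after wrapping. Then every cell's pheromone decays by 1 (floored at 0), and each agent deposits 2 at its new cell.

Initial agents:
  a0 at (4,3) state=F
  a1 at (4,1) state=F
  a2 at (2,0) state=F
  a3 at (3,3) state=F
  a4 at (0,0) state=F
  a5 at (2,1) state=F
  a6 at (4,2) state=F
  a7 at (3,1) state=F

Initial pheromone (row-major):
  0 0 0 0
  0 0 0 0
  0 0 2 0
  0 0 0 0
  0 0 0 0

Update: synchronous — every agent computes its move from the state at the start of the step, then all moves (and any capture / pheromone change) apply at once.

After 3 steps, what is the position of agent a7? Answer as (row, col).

t=1: a0@(0,0) a1@(0,0) a2@(1,0) a3@(2,2) a4@(0,0) a5@(2,2) a6@(0,1) a7@(2,2) | pheromone: 6 2 0 0 / 2 0 0 0 / 0 0 7 0 / 0 0 0 0 / 0 0 0 0
t=2: a0@(0,0) a1@(0,0) a2@(0,0) a3@(2,2) a4@(0,0) a5@(2,2) a6@(0,0) a7@(2,2) | pheromone: 15 1 0 0 / 1 0 0 0 / 0 0 12 0 / 0 0 0 0 / 0 0 0 0
t=3: a0@(0,0) a1@(0,0) a2@(0,0) a3@(2,2) a4@(0,0) a5@(2,2) a6@(0,0) a7@(2,2) | pheromone: 24 0 0 0 / 0 0 0 0 / 0 0 17 0 / 0 0 0 0 / 0 0 0 0

(2, 2)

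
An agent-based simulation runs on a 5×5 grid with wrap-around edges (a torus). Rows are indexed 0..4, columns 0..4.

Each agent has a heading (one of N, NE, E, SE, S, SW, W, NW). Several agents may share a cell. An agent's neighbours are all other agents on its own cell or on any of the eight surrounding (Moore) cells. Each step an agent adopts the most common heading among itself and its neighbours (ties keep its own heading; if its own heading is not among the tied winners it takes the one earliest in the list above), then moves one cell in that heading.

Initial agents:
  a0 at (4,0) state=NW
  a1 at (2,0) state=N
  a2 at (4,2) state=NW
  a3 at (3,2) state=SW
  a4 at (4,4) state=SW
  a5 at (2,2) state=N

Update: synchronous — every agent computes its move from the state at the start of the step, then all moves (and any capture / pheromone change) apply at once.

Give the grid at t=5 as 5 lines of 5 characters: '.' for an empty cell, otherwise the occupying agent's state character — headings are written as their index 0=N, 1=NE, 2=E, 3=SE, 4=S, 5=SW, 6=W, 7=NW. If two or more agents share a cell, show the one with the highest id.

.....
.....
0.0..
..5..
7.7.5

t=1: a0@(3,4):NW a1@(1,0):N a2@(3,1):NW a3@(4,1):SW a4@(0,3):SW a5@(1,2):N
t=2: a0@(2,3):NW a1@(0,0):N a2@(2,0):NW a3@(0,0):SW a4@(1,2):SW a5@(0,2):N
t=3: a0@(1,2):NW a1@(4,0):N a2@(1,4):NW a3@(1,4):SW a4@(2,1):SW a5@(4,2):N
t=4: a0@(0,1):NW a1@(3,0):N a2@(0,3):NW a3@(2,3):SW a4@(3,0):SW a5@(3,2):N
t=5: a0@(4,0):NW a1@(2,0):N a2@(4,2):NW a3@(3,2):SW a4@(4,4):SW a5@(2,2):N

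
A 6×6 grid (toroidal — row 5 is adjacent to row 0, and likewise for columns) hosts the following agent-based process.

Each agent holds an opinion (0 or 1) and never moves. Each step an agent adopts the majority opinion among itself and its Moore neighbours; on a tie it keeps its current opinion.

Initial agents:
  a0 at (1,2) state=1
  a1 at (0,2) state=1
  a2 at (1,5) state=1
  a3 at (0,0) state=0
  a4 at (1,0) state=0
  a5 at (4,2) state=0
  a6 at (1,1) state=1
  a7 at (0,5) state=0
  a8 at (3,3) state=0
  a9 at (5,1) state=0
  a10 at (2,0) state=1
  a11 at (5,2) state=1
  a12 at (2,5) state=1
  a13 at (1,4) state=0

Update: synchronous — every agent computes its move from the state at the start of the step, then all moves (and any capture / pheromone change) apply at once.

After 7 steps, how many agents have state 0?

t=1: a0@(1,2):1 a1@(0,2):1 a2@(1,5):0 a3@(0,0):0 a4@(1,0):1 a5@(4,2):0 a6@(1,1):1 a7@(0,5):0 a8@(3,3):0 a9@(5,1):0 a10@(2,0):1 a11@(5,2):1 a12@(2,5):1 a13@(1,4):0
t=2: (unchanged — steady state)

7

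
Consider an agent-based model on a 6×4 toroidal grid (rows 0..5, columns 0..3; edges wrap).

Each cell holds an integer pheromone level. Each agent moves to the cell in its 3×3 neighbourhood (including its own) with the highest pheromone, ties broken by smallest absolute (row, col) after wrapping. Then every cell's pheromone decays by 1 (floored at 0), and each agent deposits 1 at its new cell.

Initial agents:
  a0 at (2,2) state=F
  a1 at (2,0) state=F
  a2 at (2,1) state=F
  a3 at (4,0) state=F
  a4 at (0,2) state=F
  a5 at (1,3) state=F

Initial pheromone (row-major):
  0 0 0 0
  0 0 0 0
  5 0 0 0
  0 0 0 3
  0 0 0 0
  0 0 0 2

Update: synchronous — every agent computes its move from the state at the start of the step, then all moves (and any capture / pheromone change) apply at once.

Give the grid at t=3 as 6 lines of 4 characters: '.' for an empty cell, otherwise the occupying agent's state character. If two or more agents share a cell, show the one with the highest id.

t=1: a0@(3,3) a1@(2,0) a2@(2,0) a3@(3,3) a4@(5,3) a5@(2,0) | pheromone: 0 0 0 0 / 0 0 0 0 / 7 0 0 0 / 0 0 0 4 / 0 0 0 0 / 0 0 0 2
t=2: a0@(2,0) a1@(2,0) a2@(2,0) a3@(2,0) a4@(5,3) a5@(2,0) | pheromone: 0 0 0 0 / 0 0 0 0 / 11 0 0 0 / 0 0 0 3 / 0 0 0 0 / 0 0 0 2
t=3: a0@(2,0) a1@(2,0) a2@(2,0) a3@(2,0) a4@(5,3) a5@(2,0) | pheromone: 0 0 0 0 / 0 0 0 0 / 15 0 0 0 / 0 0 0 2 / 0 0 0 0 / 0 0 0 2

....
....
F...
....
....
...F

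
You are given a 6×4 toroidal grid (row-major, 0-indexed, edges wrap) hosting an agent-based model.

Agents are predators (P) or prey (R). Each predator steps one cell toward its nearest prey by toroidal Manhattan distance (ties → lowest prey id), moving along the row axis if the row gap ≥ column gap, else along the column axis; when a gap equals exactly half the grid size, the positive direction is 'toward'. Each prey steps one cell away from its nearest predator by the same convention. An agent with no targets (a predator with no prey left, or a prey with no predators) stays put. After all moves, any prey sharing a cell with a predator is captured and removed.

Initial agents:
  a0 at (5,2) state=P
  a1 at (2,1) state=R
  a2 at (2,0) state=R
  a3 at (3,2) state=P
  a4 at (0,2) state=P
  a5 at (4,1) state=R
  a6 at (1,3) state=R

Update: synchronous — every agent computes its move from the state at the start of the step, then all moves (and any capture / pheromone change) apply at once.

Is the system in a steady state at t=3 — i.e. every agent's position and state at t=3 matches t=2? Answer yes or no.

t=1: a0@(4,2):P a1@(1,1):R a2@(2,3):R a3@(2,2):P a4@(1,2):P a5@(3,1):R a6@(2,3):R
t=2: a0@(3,2):P a1@(1,0):R a2@(2,0):R a3@(2,3):P a4@(1,1):P a5@(2,1):R a6@(2,0):R
t=3: a0@(2,2):P a1@(1,3):R a2@(2,1):R a3@(2,0):P a4@(1,0):P a5@(3,1):R a6@(2,1):R

no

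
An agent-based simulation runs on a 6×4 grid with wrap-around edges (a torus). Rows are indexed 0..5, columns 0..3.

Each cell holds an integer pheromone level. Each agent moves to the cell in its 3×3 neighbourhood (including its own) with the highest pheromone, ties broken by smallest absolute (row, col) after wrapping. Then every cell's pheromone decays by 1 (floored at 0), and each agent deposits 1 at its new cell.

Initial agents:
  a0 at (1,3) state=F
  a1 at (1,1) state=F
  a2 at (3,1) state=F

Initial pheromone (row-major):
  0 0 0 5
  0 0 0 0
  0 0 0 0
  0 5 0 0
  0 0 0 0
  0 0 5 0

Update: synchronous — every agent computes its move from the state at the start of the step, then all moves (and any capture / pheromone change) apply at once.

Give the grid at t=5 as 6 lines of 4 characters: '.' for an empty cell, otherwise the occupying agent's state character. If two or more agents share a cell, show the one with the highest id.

t=1: a0@(0,3) a1@(0,0) a2@(3,1) | pheromone: 1 0 0 5 / 0 0 0 0 / 0 0 0 0 / 0 5 0 0 / 0 0 0 0 / 0 0 4 0
t=2: a0@(0,3) a1@(0,3) a2@(3,1) | pheromone: 0 0 0 6 / 0 0 0 0 / 0 0 0 0 / 0 5 0 0 / 0 0 0 0 / 0 0 3 0
t=3: a0@(0,3) a1@(0,3) a2@(3,1) | pheromone: 0 0 0 7 / 0 0 0 0 / 0 0 0 0 / 0 5 0 0 / 0 0 0 0 / 0 0 2 0
t=4: a0@(0,3) a1@(0,3) a2@(3,1) | pheromone: 0 0 0 8 / 0 0 0 0 / 0 0 0 0 / 0 5 0 0 / 0 0 0 0 / 0 0 1 0
t=5: a0@(0,3) a1@(0,3) a2@(3,1) | pheromone: 0 0 0 9 / 0 0 0 0 / 0 0 0 0 / 0 5 0 0 / 0 0 0 0 / 0 0 0 0

...F
....
....
.F..
....
....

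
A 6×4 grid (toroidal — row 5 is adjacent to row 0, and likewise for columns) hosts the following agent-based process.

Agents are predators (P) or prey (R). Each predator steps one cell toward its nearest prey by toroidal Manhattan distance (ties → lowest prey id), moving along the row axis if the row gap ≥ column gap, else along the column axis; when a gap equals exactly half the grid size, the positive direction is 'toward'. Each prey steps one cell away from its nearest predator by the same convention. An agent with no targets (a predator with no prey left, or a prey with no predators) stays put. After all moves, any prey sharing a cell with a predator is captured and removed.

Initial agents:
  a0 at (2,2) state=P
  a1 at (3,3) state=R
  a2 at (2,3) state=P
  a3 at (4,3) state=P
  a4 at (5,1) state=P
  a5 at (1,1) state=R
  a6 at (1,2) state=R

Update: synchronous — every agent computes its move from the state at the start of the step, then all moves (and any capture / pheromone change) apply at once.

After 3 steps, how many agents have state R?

t=1: a0@(1,2):P a1@(4,3):R a2@(3,3):P a3@(3,3):P a4@(0,1):P a6@(0,2):R
t=2: a0@(0,2):P a1@(5,3):R a2@(4,3):P a3@(4,3):P a4@(0,2):P a6@(5,2):R
t=3: a0@(5,2):P a1@(0,3):R a2@(5,3):P a3@(5,3):P a4@(5,2):P a6@(4,2):R

2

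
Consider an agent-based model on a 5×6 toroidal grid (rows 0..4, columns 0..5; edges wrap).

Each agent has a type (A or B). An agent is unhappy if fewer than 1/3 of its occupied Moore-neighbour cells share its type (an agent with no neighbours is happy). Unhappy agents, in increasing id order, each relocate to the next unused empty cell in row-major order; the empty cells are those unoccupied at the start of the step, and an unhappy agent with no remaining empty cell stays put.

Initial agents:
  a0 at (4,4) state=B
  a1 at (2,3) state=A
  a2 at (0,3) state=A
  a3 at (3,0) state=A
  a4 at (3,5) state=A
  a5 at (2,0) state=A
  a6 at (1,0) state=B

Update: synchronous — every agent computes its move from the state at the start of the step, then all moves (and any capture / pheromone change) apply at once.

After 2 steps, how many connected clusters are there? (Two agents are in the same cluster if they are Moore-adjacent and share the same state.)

t=1: a0@(0,0):B a1@(2,3):A a2@(0,1):A a3@(3,0):A a4@(3,5):A a5@(2,0):A a6@(0,2):B
t=2: a0@(0,3):B a1@(2,3):A a2@(0,4):A a3@(3,0):A a4@(3,5):A a5@(2,0):A a6@(0,5):B

5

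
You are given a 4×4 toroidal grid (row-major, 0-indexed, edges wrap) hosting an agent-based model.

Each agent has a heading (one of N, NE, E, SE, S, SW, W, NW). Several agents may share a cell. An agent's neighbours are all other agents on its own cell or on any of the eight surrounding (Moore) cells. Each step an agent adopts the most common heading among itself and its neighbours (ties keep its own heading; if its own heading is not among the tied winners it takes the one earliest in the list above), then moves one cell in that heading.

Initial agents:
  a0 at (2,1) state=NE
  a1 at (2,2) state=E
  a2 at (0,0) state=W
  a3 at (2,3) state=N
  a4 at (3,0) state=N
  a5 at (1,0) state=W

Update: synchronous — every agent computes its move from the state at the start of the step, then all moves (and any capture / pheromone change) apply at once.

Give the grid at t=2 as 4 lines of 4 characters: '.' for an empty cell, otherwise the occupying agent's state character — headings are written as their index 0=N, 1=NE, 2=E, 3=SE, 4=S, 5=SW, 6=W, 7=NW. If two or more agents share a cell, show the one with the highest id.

..60
0660
....
....

t=1: a0@(1,2):NE a1@(2,3):E a2@(0,3):W a3@(1,3):N a4@(2,0):N a5@(1,3):W
t=2: a0@(1,1):W a1@(1,3):N a2@(0,2):W a3@(0,3):N a4@(1,0):N a5@(1,2):W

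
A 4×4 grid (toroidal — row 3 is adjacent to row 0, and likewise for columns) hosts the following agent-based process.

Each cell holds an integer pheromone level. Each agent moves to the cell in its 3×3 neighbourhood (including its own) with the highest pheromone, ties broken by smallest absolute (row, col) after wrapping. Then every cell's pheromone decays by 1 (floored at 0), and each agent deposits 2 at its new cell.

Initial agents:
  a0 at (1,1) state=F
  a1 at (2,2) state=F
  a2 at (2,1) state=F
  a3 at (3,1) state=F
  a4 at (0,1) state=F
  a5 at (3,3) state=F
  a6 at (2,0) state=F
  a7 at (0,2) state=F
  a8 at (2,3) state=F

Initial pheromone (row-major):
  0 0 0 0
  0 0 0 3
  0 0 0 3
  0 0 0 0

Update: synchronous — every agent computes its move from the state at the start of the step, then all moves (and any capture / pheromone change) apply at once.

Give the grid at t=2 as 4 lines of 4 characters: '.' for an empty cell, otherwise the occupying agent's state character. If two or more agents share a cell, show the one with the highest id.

....
...F
....
....

t=1: a0@(0,0) a1@(1,3) a2@(1,0) a3@(0,0) a4@(0,0) a5@(2,3) a6@(1,3) a7@(1,3) a8@(1,3) | pheromone: 6 0 0 0 / 2 0 0 10 / 0 0 0 4 / 0 0 0 0
t=2: a0@(1,3) a1@(1,3) a2@(1,3) a3@(1,3) a4@(1,3) a5@(1,3) a6@(1,3) a7@(1,3) a8@(1,3) | pheromone: 5 0 0 0 / 1 0 0 27 / 0 0 0 3 / 0 0 0 0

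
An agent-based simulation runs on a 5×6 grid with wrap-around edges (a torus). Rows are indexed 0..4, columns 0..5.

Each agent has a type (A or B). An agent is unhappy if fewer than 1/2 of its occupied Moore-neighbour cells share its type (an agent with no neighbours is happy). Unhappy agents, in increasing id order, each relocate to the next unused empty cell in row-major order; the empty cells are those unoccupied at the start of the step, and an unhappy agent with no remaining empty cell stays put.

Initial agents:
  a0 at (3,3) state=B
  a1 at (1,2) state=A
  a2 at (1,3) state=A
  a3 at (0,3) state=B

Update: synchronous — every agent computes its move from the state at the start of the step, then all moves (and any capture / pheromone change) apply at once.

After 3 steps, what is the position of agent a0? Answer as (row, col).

t=1: a0@(3,3):B a1@(1,2):A a2@(1,3):A a3@(0,0):B
t=2: (unchanged — steady state)

(3, 3)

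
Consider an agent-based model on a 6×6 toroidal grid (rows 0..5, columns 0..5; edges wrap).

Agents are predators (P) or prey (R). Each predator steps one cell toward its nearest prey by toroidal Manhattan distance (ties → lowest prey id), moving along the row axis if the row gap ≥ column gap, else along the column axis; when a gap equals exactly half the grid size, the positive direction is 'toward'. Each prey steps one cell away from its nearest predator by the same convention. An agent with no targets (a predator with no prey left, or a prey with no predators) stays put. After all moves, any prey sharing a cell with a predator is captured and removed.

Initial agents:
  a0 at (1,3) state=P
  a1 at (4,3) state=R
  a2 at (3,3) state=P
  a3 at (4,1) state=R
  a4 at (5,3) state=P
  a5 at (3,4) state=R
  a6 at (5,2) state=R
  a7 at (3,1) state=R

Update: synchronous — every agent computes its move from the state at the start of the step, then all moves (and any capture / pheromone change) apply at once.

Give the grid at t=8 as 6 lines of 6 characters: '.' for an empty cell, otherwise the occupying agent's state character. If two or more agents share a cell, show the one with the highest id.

...R..
......
......
...PR.
......
R..P..

t=1: a0@(2,3):P a1@(5,3):R a2@(4,3):P a3@(4,0):R a4@(4,3):P a5@(3,5):R a6@(5,1):R a7@(3,0):R
t=2: a0@(3,3):P a1@(0,3):R a2@(5,3):P a3@(4,5):R a4@(5,3):P a5@(3,0):R a6@(5,0):R a7@(3,5):R
t=3: a0@(3,4):P a1@(1,3):R a2@(0,3):P a3@(4,0):R a4@(0,3):P a5@(3,5):R a6@(5,5):R a7@(3,0):R
t=4: a0@(3,5):P a1@(2,3):R a2@(1,3):P a3@(4,1):R a4@(1,3):P a5@(3,0):R a6@(0,5):R a7@(3,1):R
t=5: a0@(3,0):P a1@(3,3):R a2@(2,3):P a3@(4,2):R a4@(2,3):P a5@(3,1):R a6@(5,5):R a7@(3,2):R
t=6: a0@(3,1):P a1@(4,3):R a2@(3,3):P a3@(4,3):R a4@(3,3):P a5@(3,2):R a6@(0,5):R
t=7: a0@(3,2):P a1@(5,3):R a2@(4,3):P a3@(5,3):R a4@(4,3):P a5@(3,3):R a6@(5,5):R
t=8: a0@(3,3):P a1@(0,3):R a2@(5,3):P a3@(0,3):R a4@(5,3):P a5@(3,4):R a6@(5,0):R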